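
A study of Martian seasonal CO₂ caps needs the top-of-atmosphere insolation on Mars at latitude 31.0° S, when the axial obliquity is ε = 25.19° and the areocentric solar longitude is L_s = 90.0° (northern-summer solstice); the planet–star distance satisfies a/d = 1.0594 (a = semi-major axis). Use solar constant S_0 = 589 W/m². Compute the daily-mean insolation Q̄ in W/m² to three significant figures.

Q̄ ≈ 97.3 W/m²

sin δ = sin 25.19° × sin 90.0° = 0.42562, so δ = +25.190°.
cos h₀ = −tan(-31.0°) tan(+25.190°) = 0.2826, h₀ = 1.2843 rad.
Bracket: h₀ sin ϕ sin δ + cos ϕ cos δ sin h₀ = 1.2843×-0.51504×0.42562 + 0.85717×0.90490×0.95923 = -0.281533 + 0.744030 = 0.462497.
Inverse-square distance factor (a/d)² = 1.0594² = 1.122328.
Q̄ = (S_0/π) × 1.122328 × [bracket] = (589/π) × 1.122328 × 0.462497 = 97.32 W/m².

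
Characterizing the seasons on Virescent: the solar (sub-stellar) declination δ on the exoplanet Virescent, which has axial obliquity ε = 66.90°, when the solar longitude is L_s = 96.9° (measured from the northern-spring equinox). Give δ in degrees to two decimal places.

sin δ = sin ε · sin L_s = sin 66.90° × sin 96.9° = 0.913160.
δ = arcsin(0.913160) = +65.95°.

δ = +65.95°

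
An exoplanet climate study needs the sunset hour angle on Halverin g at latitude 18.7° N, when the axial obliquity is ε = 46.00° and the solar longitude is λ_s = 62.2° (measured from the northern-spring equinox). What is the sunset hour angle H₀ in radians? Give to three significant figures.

Solar declination: sin δ = sin ε · sin λ_s = sin 46.00° × sin 62.2° = 0.63631, so δ = +39.518°.
cos H₀ = −tan φ · tan δ = −tan(+18.7°) × tan(+39.518°) = -0.2792, so H₀ = 1.8538 rad = 106.21°.

H₀ = 1.85 rad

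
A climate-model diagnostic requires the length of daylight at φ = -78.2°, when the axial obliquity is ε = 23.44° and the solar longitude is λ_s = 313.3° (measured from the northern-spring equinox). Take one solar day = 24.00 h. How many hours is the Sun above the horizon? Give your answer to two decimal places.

Solar declination: sin δ = sin ε · sin λ_s = sin 23.44° × sin 313.3° = -0.28950, so δ = -16.828°.
Sunrise equation: cos H₀ = −tan φ · tan δ = -1.4478 ≤ −1, so the Sun never sets (polar day) and H₀ = π.
Daylight = 2H₀/(2π) × 24.00 h = (3.1416/π) × 24.00 = 24.00 h.

24.00 h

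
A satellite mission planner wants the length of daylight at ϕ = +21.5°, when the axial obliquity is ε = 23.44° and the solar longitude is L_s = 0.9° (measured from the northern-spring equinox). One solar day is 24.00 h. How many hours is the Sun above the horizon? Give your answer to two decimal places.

Solar declination: sin δ = sin ε · sin L_s = sin 23.44° × sin 0.9° = 0.00625, so δ = +0.358°.
cos h₀ = −tan ϕ · tan δ = −tan(+21.5°) × tan(+0.358°) = -0.0025, so h₀ = 1.5733 rad = 90.14°.
Daylight = 2h₀/(2π) × 24.00 h = (1.5733/π) × 24.00 = 12.02 h.

12.02 h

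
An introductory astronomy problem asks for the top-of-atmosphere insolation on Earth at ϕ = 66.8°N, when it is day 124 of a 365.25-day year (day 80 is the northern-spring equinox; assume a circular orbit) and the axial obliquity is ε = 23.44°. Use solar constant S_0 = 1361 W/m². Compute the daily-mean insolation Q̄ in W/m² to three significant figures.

Solar longitude: L_s = 360° × (124 − 80)/365.25 = 43.368°.
sin δ = sin 23.44° × sin 43.368° = 0.27315, so δ = +15.852°.
cos h₀ = −tan(+66.8°) tan(+15.852°) = -0.6625, h₀ = 2.2950 rad.
Bracket: h₀ sin ϕ sin δ + cos ϕ cos δ sin h₀ = 2.2950×0.91914×0.27315 + 0.39394×0.96197×0.74906 = 0.576190 + 0.283863 = 0.860053.
Q̄ = (S_0/π) × [bracket] = (1361/π) × 0.860053 = 372.6 W/m².

Q̄ ≈ 373 W/m²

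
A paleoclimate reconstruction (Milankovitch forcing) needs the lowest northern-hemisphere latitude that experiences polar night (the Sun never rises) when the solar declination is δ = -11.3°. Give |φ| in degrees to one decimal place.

|φ| = 78.7°

Polar night requires cos H₀ = −tan φ tan δ ≥ 1, i.e. tan φ tan δ ≤ −1.
The boundary is |tan φ| · |tan δ| = 1, so |φ| = 90° − |δ| = 90° − 11.3° = 78.7° in the northern hemisphere.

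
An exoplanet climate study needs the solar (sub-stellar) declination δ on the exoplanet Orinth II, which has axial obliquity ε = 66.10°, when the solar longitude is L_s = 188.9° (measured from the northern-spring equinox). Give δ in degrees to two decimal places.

δ = -8.13°

sin δ = sin ε · sin L_s = sin 66.10° × sin 188.9° = -0.141445.
δ = arcsin(-0.141445) = -8.13°.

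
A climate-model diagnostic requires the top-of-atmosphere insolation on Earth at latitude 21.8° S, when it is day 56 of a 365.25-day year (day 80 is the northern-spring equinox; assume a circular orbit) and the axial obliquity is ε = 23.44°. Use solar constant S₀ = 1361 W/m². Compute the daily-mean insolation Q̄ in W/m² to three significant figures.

Q̄ ≈ 438 W/m²

Solar longitude: λ_s = 360° × (56 − 80)/365.25 = -23.655°, i.e. -23.655° + 360° = 336.345°.
sin δ = sin 23.44° × sin 336.345° = -0.15960, so δ = -9.184°.
cos H₀ = −tan(-21.8°) tan(-9.184°) = -0.0647, H₀ = 1.6355 rad.
Bracket: H₀ sin φ sin δ + cos φ cos δ sin H₀ = 1.6355×-0.37137×-0.15960 + 0.92849×0.98718×0.99791 = 0.096937 + 0.914671 = 1.011608.
Q̄ = (S₀/π) × [bracket] = (1361/π) × 1.011608 = 438.2 W/m².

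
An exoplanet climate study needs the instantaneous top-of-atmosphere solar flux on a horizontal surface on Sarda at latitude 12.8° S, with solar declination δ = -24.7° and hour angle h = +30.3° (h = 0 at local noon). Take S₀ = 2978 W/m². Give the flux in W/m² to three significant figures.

2.55e+03 W/m²

cos θ_z = sin φ sin δ + cos φ cos δ cos h = 0.092578 + 0.764909 = 0.857487.
Flux = S₀ · cos θ_z = 2978 × 0.857487 = 2554 W/m².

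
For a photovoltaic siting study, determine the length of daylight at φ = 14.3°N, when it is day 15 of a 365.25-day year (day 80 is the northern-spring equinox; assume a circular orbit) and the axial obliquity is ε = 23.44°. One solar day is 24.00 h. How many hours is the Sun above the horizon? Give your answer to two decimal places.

11.25 h

Solar longitude: λ_s = 360° × (15 − 80)/365.25 = -64.066°, i.e. -64.066° + 360° = 295.934°.
sin δ = sin 23.44° × sin 295.934° = -0.35773, so δ = -20.961°.
cos H₀ = −tan φ · tan δ = −tan(+14.3°) × tan(-20.961°) = 0.0976, so H₀ = 1.4730 rad = 84.40°.
Daylight = 2H₀/(2π) × 24.00 h = (1.4730/π) × 24.00 = 11.25 h.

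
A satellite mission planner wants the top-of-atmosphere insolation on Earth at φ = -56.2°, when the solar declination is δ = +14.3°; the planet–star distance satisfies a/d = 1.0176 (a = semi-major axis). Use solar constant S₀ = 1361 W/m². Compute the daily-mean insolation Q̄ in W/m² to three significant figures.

Q̄ ≈ 115 W/m²

cos H₀ = −tan(-56.2°) tan(+14.300°) = 0.3808, H₀ = 1.1802 rad.
Bracket: H₀ sin φ sin δ + cos φ cos δ sin H₀ = 1.1802×-0.83098×0.24700 + 0.55630×0.96902×0.92467 = -0.242238 + 0.498458 = 0.256220.
Inverse-square distance factor (a/d)² = 1.0176² = 1.035510.
Q̄ = (S₀/π) × 1.035510 × [bracket] = (1361/π) × 1.035510 × 0.256220 = 114.9 W/m².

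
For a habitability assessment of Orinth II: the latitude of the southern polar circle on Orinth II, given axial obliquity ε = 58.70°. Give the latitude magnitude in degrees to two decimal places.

31.30°

The polar circle is the lowest latitude that experiences at least one full rotation of continuous darkness at the northern-summer solstice; it lies at |φ| = 90° − ε = 90° − 58.70° = 31.30°.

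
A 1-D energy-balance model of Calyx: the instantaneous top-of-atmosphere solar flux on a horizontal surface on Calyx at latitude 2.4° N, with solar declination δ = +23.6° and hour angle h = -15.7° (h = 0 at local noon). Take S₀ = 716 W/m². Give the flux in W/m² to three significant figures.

cos θ_z = sin φ sin δ + cos φ cos δ cos h = 0.016765 + 0.881401 = 0.898166.
Flux = S₀ · cos θ_z = 716 × 0.898166 = 643.1 W/m².

643 W/m²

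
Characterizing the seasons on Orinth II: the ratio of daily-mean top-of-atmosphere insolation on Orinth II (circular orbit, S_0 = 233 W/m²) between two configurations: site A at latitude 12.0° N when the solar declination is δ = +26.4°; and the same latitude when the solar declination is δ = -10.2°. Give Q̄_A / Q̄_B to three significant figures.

— Configuration A (ϕ=+12.0°):
cos h₀ = −tan(+12.0°) tan(+26.400°) = -0.1055, h₀ = 1.6765 rad.
Bracket: h₀ sin ϕ sin δ + cos ϕ cos δ sin h₀ = 1.6765×0.20791×0.44464 + 0.97815×0.89571×0.99442 = 0.154984 + 0.871250 = 1.026234.
Q̄ = (S_0/π) × [bracket] = (233/π) × 1.026234 = 76.112 W/m².
— Configuration B (ϕ=+12.0°):
cos h₀ = −tan(+12.0°) tan(-10.200°) = 0.0382, h₀ = 1.5325 rad.
Bracket: h₀ sin ϕ sin δ + cos ϕ cos δ sin h₀ = 1.5325×0.20791×-0.17708 + 0.97815×0.98420×0.99927 = -0.056422 + 0.961992 = 0.905570.
Q̄ = (S_0/π) × [bracket] = (233/π) × 0.905570 = 67.163 W/m².
Ratio Q̄_A / Q̄_B = 76.112 / 67.163 = 1.133.

Q̄_A / Q̄_B ≈ 1.13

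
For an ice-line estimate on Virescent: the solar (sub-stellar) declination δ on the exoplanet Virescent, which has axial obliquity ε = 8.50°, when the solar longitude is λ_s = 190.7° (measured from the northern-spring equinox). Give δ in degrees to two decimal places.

sin δ = sin ε · sin λ_s = sin 8.50° × sin 190.7° = -0.027443.
δ = arcsin(-0.027443) = -1.57°.

δ = -1.57°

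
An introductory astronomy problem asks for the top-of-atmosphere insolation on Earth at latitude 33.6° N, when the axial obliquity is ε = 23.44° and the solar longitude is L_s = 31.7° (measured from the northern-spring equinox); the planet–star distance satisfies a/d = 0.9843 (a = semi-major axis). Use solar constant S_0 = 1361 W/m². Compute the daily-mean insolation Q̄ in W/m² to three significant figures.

Solar declination: sin δ = sin ε · sin L_s = sin 23.44° × sin 31.7° = 0.20903, so δ = +12.065°.
cos h₀ = −tan(+33.6°) tan(+12.065°) = -0.1420, h₀ = 1.7133 rad.
Bracket: h₀ sin ϕ sin δ + cos ϕ cos δ sin h₀ = 1.7133×0.55339×0.20903 + 0.83292×0.97791×0.98986 = 0.198186 + 0.806262 = 1.004448.
Inverse-square distance factor (a/d)² = 0.9843² = 0.968846.
Q̄ = (S_0/π) × 0.968846 × [bracket] = (1361/π) × 0.968846 × 1.004448 = 421.6 W/m².

Q̄ ≈ 422 W/m²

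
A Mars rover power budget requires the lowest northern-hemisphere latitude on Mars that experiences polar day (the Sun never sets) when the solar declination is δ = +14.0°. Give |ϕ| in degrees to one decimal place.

Polar day requires cos h₀ = −tan ϕ tan δ ≤ −1, i.e. tan ϕ tan δ ≥ 1.
The boundary is |tan ϕ| · |tan δ| = 1, so |ϕ| = 90° − |δ| = 90° − 14.0° = 76.0° in the northern hemisphere.

|ϕ| = 76.0°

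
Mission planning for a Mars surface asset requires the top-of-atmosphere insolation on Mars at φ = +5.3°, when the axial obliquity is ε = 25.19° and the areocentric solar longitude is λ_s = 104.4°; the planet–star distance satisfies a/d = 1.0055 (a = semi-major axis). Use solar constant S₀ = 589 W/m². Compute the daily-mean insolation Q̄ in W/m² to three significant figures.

sin δ = sin 25.19° × sin 104.4° = 0.41225, so δ = +24.346°.
cos H₀ = −tan(+5.3°) tan(+24.346°) = -0.0420, H₀ = 1.6128 rad.
Bracket: H₀ sin φ sin δ + cos φ cos δ sin H₀ = 1.6128×0.09237×0.41225 + 0.99572×0.91107×0.99912 = 0.061415 + 0.906372 = 0.967787.
Inverse-square distance factor (a/d)² = 1.0055² = 1.011030.
Q̄ = (S₀/π) × 1.011030 × [bracket] = (589/π) × 1.011030 × 0.967787 = 183.4 W/m².

Q̄ ≈ 183 W/m²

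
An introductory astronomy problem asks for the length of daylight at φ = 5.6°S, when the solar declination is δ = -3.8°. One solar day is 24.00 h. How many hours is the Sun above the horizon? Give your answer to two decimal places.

12.05 h

cos H₀ = −tan φ · tan δ = −tan(-5.6°) × tan(-3.800°) = -0.0065, so H₀ = 1.5773 rad = 90.37°.
Daylight = 2H₀/(2π) × 24.00 h = (1.5773/π) × 24.00 = 12.05 h.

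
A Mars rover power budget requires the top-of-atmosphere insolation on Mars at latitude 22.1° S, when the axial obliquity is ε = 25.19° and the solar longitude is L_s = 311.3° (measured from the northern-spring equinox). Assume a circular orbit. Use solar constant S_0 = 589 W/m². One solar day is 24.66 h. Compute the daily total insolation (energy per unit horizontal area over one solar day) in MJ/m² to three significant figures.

Solar declination: sin δ = sin ε · sin L_s = sin 25.19° × sin 311.3° = -0.31975, so δ = -18.648°.
cos h₀ = −tan(-22.1°) tan(-18.648°) = -0.1370, h₀ = 1.7083 rad.
Bracket: h₀ sin ϕ sin δ + cos ϕ cos δ sin h₀ = 1.7083×-0.37622×-0.31975 + 0.92653×0.94750×0.99057 = 0.205502 + 0.869609 = 1.075111.
Q̄ = (S_0/π) × [bracket] = (589/π) × 1.075111 = 201.57 W/m².
Daily total = Q̄ × 24.66 h × 3600 s/h = 201.57 × 24.66 × 3600 / 10⁶ = 17.89 MJ/m².

17.9 MJ/m²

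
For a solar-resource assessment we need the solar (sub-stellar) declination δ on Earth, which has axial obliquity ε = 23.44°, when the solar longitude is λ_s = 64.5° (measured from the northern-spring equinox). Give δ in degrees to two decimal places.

δ = +21.04°

sin δ = sin ε · sin λ_s = sin 23.44° × sin 64.5° = 0.359038.
δ = arcsin(0.359038) = +21.04°.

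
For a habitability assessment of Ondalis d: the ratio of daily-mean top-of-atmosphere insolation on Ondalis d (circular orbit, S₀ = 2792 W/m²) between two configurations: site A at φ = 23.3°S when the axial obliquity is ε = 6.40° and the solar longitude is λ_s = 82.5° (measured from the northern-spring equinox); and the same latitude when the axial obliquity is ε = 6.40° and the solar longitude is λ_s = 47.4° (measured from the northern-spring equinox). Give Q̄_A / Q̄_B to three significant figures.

— Configuration A (φ=-23.3°):
Solar declination: sin δ = sin ε · sin λ_s = sin 6.40° × sin 82.5° = 0.11052, so δ = +6.345°.
cos H₀ = −tan(-23.3°) tan(+6.345°) = 0.0479, H₀ = 1.5229 rad.
Bracket: H₀ sin φ sin δ + cos φ cos δ sin H₀ = 1.5229×-0.39555×0.11052 + 0.91845×0.99387×0.99885 = -0.066575 + 0.911770 = 0.845195.
Q̄ = (S₀/π) × [bracket] = (2792/π) × 0.845195 = 751.14 W/m².
— Configuration B (φ=-23.3°):
Solar declination: sin δ = sin ε · sin λ_s = sin 6.40° × sin 47.4° = 0.08205, so δ = +4.707°.
cos H₀ = −tan(-23.3°) tan(+4.707°) = 0.0355, H₀ = 1.5353 rad.
Bracket: H₀ sin φ sin δ + cos φ cos δ sin H₀ = 1.5353×-0.39555×0.08205 + 0.91845×0.99663×0.99937 = -0.049828 + 0.914778 = 0.864950.
Q̄ = (S₀/π) × [bracket] = (2792/π) × 0.864950 = 768.70 W/m².
Ratio Q̄_A / Q̄_B = 751.14 / 768.70 = 0.9772.

Q̄_A / Q̄_B ≈ 0.977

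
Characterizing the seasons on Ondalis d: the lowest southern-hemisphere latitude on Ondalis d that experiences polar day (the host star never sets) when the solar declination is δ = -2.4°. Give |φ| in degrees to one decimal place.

|φ| = 87.6°

Polar day requires cos H₀ = −tan φ tan δ ≤ −1, i.e. tan φ tan δ ≥ 1.
The boundary is |tan φ| · |tan δ| = 1, so |φ| = 90° − |δ| = 90° − 2.4° = 87.6° in the southern hemisphere.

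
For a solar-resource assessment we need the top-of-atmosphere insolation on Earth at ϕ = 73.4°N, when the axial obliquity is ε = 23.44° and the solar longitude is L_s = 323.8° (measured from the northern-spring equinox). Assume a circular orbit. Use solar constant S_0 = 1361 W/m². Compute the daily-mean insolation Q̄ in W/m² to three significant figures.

Solar declination: sin δ = sin ε · sin L_s = sin 23.44° × sin 323.8° = -0.23494, so δ = -13.588°.
cos h₀ = −tan(+73.4°) tan(-13.588°) = 0.8108, h₀ = 0.6253 rad.
Bracket: h₀ sin ϕ sin δ + cos ϕ cos δ sin h₀ = 0.6253×0.95832×-0.23494 + 0.28569×0.97201×0.58536 = -0.140785 + 0.162551 = 0.021766.
Q̄ = (S_0/π) × [bracket] = (1361/π) × 0.021766 = 9.429 W/m².

Q̄ ≈ 9.43 W/m²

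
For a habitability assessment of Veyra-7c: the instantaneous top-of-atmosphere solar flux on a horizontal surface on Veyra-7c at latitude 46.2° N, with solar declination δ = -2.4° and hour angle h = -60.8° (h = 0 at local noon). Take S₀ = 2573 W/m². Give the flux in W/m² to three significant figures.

cos θ_z = sin φ sin δ + cos φ cos δ cos h = -0.030224 + 0.337373 = 0.307149.
Flux = S₀ · cos θ_z = 2573 × 0.307149 = 790.3 W/m².

790 W/m²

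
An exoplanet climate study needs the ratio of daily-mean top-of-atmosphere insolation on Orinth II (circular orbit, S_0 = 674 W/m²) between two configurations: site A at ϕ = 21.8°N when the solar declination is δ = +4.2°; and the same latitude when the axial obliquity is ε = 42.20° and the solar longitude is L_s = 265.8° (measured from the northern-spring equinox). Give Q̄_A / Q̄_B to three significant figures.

— Configuration A (ϕ=+21.8°):
cos h₀ = −tan(+21.8°) tan(+4.200°) = -0.0294, h₀ = 1.6002 rad.
Bracket: h₀ sin ϕ sin δ + cos ϕ cos δ sin h₀ = 1.6002×0.37137×0.07324 + 0.92849×0.99731×0.99957 = 0.043524 + 0.925594 = 0.969118.
Q̄ = (S_0/π) × [bracket] = (674/π) × 0.969118 = 207.92 W/m².
— Configuration B (ϕ=+21.8°):
Solar declination: sin δ = sin ε · sin L_s = sin 42.20° × sin 265.8° = -0.66992, so δ = -42.061°.
cos h₀ = −tan(+21.8°) tan(-42.061°) = 0.3609, h₀ = 1.2016 rad.
Bracket: h₀ sin ϕ sin δ + cos ϕ cos δ sin h₀ = 1.2016×0.37137×-0.66992 + 0.92849×0.74244×0.93260 = -0.298944 + 0.642886 = 0.343942.
Q̄ = (S_0/π) × [bracket] = (674/π) × 0.343942 = 73.790 W/m².
Ratio Q̄_A / Q̄_B = 207.92 / 73.790 = 2.818.

Q̄_A / Q̄_B ≈ 2.82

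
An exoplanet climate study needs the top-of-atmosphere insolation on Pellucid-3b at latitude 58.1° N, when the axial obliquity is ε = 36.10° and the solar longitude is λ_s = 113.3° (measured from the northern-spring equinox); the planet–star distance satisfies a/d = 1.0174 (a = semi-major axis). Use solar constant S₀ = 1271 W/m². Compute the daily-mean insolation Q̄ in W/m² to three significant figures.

Solar declination: sin δ = sin ε · sin λ_s = sin 36.10° × sin 113.3° = 0.54115, so δ = +32.762°.
cos H₀ = −tan(+58.1°) tan(+32.762°) = -1.0338 ≤ −1 ⇒ polar day, H₀ = π.
Bracket: H₀ sin φ sin δ + cos φ cos δ sin H₀ = 3.1416×0.84897×0.54115 + 0.52844×0.84093×0.00000 = 1.443314 + 0.000000 = 1.443314.
Inverse-square distance factor (a/d)² = 1.0174² = 1.035103.
Q̄ = (S₀/π) × 1.035103 × [bracket] = (1271/π) × 1.035103 × 1.443314 = 604.4 W/m².

Q̄ ≈ 604 W/m²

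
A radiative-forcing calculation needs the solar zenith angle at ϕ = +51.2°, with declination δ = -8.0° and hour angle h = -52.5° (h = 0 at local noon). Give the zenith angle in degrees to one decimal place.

cos θ_z = sin ϕ sin δ + cos ϕ cos δ cos h = -0.108463 + 0.377740 = 0.269277.
θ_z = arccos(0.269277) = 74.4°.

θ_z = 74.4°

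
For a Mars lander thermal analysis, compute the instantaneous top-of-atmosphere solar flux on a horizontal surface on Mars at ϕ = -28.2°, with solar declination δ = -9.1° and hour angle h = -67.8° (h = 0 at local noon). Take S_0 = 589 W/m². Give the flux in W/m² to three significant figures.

238 W/m²

cos θ_z = sin ϕ sin δ + cos ϕ cos δ cos h = 0.074738 + 0.328801 = 0.403539.
Flux = S_0 · cos θ_z = 589 × 0.403539 = 237.7 W/m².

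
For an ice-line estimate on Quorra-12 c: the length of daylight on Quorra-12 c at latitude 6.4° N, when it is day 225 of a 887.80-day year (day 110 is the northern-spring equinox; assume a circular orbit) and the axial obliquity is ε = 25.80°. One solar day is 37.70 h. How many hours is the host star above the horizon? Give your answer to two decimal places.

Solar longitude: λ_s = 360° × (225 − 110)/887.80 = 46.632°.
sin δ = sin 25.80° × sin 46.632° = 0.31640, so δ = +18.445°.
cos H₀ = −tan φ · tan δ = −tan(+6.4°) × tan(+18.445°) = -0.0374, so H₀ = 1.6082 rad = 92.14°.
Daylight = 2H₀/(2π) × 37.70 h = (1.6082/π) × 37.70 = 19.30 h.

19.30 h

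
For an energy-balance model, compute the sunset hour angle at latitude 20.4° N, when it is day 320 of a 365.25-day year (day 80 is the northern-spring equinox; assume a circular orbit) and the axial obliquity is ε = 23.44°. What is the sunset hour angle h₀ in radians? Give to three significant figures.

h₀ = 1.44 rad

Solar longitude: L_s = 360° × (320 − 80)/365.25 = 236.550°.
sin δ = sin 23.44° × sin 236.550° = -0.33190, so δ = -19.384°.
cos h₀ = −tan ϕ · tan δ = −tan(+20.4°) × tan(-19.384°) = 0.1309, so h₀ = 1.4396 rad = 82.48°.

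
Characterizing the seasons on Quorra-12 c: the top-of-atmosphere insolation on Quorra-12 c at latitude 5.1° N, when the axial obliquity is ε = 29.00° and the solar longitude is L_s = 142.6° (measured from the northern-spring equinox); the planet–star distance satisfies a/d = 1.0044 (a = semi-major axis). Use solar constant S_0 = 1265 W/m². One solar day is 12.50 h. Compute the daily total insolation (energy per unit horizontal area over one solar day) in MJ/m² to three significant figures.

Solar declination: sin δ = sin ε · sin L_s = sin 29.00° × sin 142.6° = 0.29446, so δ = +17.125°.
cos h₀ = −tan(+5.1°) tan(+17.125°) = -0.0275, h₀ = 1.5983 rad.
Bracket: h₀ sin ϕ sin δ + cos ϕ cos δ sin h₀ = 1.5983×0.08889×0.29446 + 0.99604×0.95566×0.99962 = 0.041835 + 0.951514 = 0.993349.
Inverse-square distance factor (a/d)² = 1.0044² = 1.008819.
Q̄ = (S_0/π) × 1.008819 × [bracket] = (1265/π) × 1.008819 × 0.993349 = 403.51 W/m².
Daily total = Q̄ × 12.50 h × 3600 s/h = 403.51 × 12.50 × 3600 / 10⁶ = 18.16 MJ/m².

18.2 MJ/m²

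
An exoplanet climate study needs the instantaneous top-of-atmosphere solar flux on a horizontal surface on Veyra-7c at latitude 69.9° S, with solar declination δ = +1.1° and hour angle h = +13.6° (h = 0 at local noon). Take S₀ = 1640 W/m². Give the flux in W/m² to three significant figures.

518 W/m²

cos θ_z = sin φ sin δ + cos φ cos δ cos h = -0.018028 + 0.333962 = 0.315934.
Flux = S₀ · cos θ_z = 1640 × 0.315934 = 518.1 W/m².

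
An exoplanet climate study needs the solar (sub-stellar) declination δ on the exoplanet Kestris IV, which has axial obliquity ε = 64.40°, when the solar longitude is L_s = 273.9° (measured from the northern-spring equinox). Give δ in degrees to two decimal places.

sin δ = sin ε · sin L_s = sin 64.40° × sin 273.9° = -0.899744.
δ = arcsin(-0.899744) = -64.12°.

δ = -64.12°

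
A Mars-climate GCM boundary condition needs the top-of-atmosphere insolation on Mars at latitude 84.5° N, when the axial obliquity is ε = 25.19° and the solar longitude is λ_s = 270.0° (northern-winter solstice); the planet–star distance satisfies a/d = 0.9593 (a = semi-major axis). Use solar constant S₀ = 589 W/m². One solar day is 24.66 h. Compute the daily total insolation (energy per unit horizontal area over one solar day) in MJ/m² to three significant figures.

Solar declination: sin δ = sin ε · sin λ_s = sin 25.19° × sin 270.0° = -0.42562, so δ = -25.190°.
cos H₀ = −tan(+84.5°) tan(-25.190°) = 4.8848 ≥ 1 ⇒ polar night, H₀ = 0 and Q̄ = 0.
Inverse-square distance factor (a/d)² = 0.9593² = 0.920256.
Daily total = Q̄ × 24.66 h × 3600 s/h = 0.00 MJ/m².

0.00 MJ/m²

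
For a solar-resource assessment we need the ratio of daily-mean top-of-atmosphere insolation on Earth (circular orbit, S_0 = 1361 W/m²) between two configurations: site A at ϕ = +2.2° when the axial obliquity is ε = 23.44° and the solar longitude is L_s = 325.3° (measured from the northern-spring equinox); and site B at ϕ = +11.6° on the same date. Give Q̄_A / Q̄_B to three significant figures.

— Configuration A (ϕ=+2.2°):
Solar declination: sin δ = sin ε · sin L_s = sin 23.44° × sin 325.3° = -0.22645, so δ = -13.088°.
cos h₀ = −tan(+2.2°) tan(-13.088°) = 0.0089, h₀ = 1.5619 rad.
Bracket: h₀ sin ϕ sin δ + cos ϕ cos δ sin h₀ = 1.5619×0.03839×-0.22645 + 0.99926×0.97402×0.99996 = -0.013578 + 0.973260 = 0.959682.
Q̄ = (S_0/π) × [bracket] = (1361/π) × 0.959682 = 415.75 W/m².
— Configuration B (ϕ=+11.6°):
cos h₀ = −tan(+11.6°) tan(-13.088°) = 0.0477, h₀ = 1.5231 rad.
Bracket: h₀ sin ϕ sin δ + cos ϕ cos δ sin h₀ = 1.5231×0.20108×-0.22645 + 0.97958×0.97402×0.99886 = -0.069354 + 0.953043 = 0.883689.
Q̄ = (S_0/π) × [bracket] = (1361/π) × 0.883689 = 382.83 W/m².
Ratio Q̄_A / Q̄_B = 415.75 / 382.83 = 1.086.

Q̄_A / Q̄_B ≈ 1.09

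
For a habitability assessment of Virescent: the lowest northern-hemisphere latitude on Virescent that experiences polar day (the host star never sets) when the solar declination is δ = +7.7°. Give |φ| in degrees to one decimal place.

Polar day requires cos H₀ = −tan φ tan δ ≤ −1, i.e. tan φ tan δ ≥ 1.
The boundary is |tan φ| · |tan δ| = 1, so |φ| = 90° − |δ| = 90° − 7.7° = 82.3° in the northern hemisphere.

|φ| = 82.3°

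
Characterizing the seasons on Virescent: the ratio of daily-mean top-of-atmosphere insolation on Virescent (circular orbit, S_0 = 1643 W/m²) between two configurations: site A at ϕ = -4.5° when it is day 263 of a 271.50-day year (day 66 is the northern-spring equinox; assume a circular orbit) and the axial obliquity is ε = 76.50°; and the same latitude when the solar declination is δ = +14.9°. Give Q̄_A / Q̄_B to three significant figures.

— Configuration A (ϕ=-4.5°):
Solar longitude: L_s = 360° × (263 − 66)/271.50 = 261.215°.
sin δ = sin 76.50° × sin 261.215° = -0.96096, so δ = -73.938°.
cos h₀ = −tan(-4.5°) tan(-73.938°) = -0.2734, h₀ = 1.8477 rad.
Bracket: h₀ sin ϕ sin δ + cos ϕ cos δ sin h₀ = 1.8477×-0.07846×-0.96096 + 0.99692×0.27667×0.96191 = 0.139311 + 0.265312 = 0.404623.
Q̄ = (S_0/π) × [bracket] = (1643/π) × 0.404623 = 211.61 W/m².
— Configuration B (ϕ=-4.5°):
cos h₀ = −tan(-4.5°) tan(+14.900°) = 0.0209, h₀ = 1.5499 rad.
Bracket: h₀ sin ϕ sin δ + cos ϕ cos δ sin h₀ = 1.5499×-0.07846×0.25713 + 0.99692×0.96638×0.99978 = -0.031268 + 0.963192 = 0.931924.
Q̄ = (S_0/π) × [bracket] = (1643/π) × 0.931924 = 487.38 W/m².
Ratio Q̄_A / Q̄_B = 211.61 / 487.38 = 0.4342.

Q̄_A / Q̄_B ≈ 0.434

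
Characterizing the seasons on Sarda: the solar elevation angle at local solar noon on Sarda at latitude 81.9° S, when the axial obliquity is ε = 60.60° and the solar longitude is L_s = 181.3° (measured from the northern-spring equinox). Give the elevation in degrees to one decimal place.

9.2°

Solar declination: sin δ = sin ε · sin L_s = sin 60.60° × sin 181.3° = -0.01977, so δ = -1.133°.
At local noon the hour angle is zero, so the zenith angle equals |ϕ − δ| = |-81.9° − (-1.133°)| = 80.767°.
Elevation = 90° − 80.767° = 9.2°.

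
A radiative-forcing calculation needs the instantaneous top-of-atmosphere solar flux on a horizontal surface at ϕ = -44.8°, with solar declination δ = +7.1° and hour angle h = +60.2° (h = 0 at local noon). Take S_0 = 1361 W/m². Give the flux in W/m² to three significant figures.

cos θ_z = sin ϕ sin δ + cos ϕ cos δ cos h = -0.087094 + 0.349934 = 0.262840.
Flux = S_0 · cos θ_z = 1361 × 0.262840 = 357.7 W/m².

358 W/m²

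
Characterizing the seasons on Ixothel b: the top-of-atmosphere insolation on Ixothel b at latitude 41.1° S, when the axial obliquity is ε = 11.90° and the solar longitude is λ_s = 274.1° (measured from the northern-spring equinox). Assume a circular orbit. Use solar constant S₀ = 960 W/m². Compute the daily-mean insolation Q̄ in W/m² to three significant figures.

Q̄ ≈ 294 W/m²

Solar declination: sin δ = sin ε · sin λ_s = sin 11.90° × sin 274.1° = -0.20568, so δ = -11.869°.
cos H₀ = −tan(-41.1°) tan(-11.869°) = -0.1833, H₀ = 1.7552 rad.
Bracket: H₀ sin φ sin δ + cos φ cos δ sin H₀ = 1.7552×-0.65738×-0.20568 + 0.75356×0.97862×0.98305 = 0.237320 + 0.724949 = 0.962269.
Q̄ = (S₀/π) × [bracket] = (960/π) × 0.962269 = 294.0 W/m².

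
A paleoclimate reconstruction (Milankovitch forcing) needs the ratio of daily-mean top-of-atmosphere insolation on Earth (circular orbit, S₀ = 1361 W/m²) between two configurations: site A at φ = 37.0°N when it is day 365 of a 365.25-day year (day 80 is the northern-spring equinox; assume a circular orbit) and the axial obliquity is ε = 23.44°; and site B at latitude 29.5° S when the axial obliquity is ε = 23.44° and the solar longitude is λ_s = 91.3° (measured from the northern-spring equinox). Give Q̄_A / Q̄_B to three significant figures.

— Configuration A (φ=+37.0°):
Solar longitude: λ_s = 360° × (365 − 80)/365.25 = 280.903°.
sin δ = sin 23.44° × sin 280.903° = -0.39061, so δ = -22.992°.
cos H₀ = −tan(+37.0°) tan(-22.992°) = 0.3197, H₀ = 1.2453 rad.
Bracket: H₀ sin φ sin δ + cos φ cos δ sin H₀ = 1.2453×0.60182×-0.39061 + 0.79864×0.92056×0.94750 = -0.292741 + 0.696598 = 0.403857.
Q̄ = (S₀/π) × [bracket] = (1361/π) × 0.403857 = 174.96 W/m².
— Configuration B (φ=-29.5°):
Solar declination: sin δ = sin ε · sin λ_s = sin 23.44° × sin 91.3° = 0.39769, so δ = +23.434°.
cos H₀ = −tan(-29.5°) tan(+23.434°) = 0.2452, H₀ = 1.3230 rad.
Bracket: H₀ sin φ sin δ + cos φ cos δ sin H₀ = 1.3230×-0.49242×0.39769 + 0.87036×0.91752×0.96947 = -0.259084 + 0.774192 = 0.515108.
Q̄ = (S₀/π) × [bracket] = (1361/π) × 0.515108 = 223.15 W/m².
Ratio Q̄_A / Q̄_B = 174.96 / 223.15 = 0.7840.

Q̄_A / Q̄_B ≈ 0.784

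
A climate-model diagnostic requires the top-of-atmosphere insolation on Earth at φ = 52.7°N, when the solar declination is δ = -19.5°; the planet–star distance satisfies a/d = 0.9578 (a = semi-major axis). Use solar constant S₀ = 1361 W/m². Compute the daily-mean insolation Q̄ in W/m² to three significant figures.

Q̄ ≈ 86.3 W/m²

cos H₀ = −tan(+52.7°) tan(-19.500°) = 0.4648, H₀ = 1.0873 rad.
Bracket: H₀ sin φ sin δ + cos φ cos δ sin H₀ = 1.0873×0.79547×-0.33381 + 0.60599×0.94264×0.88539 = -0.288717 + 0.505762 = 0.217045.
Inverse-square distance factor (a/d)² = 0.9578² = 0.917381.
Q̄ = (S₀/π) × 0.917381 × [bracket] = (1361/π) × 0.917381 × 0.217045 = 86.26 W/m².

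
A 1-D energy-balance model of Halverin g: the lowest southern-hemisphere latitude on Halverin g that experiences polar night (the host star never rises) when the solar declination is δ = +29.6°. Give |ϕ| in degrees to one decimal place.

Polar night requires cos h₀ = −tan ϕ tan δ ≥ 1, i.e. tan ϕ tan δ ≤ −1.
The boundary is |tan ϕ| · |tan δ| = 1, so |ϕ| = 90° − |δ| = 90° − 29.6° = 60.4° in the southern hemisphere.

|ϕ| = 60.4°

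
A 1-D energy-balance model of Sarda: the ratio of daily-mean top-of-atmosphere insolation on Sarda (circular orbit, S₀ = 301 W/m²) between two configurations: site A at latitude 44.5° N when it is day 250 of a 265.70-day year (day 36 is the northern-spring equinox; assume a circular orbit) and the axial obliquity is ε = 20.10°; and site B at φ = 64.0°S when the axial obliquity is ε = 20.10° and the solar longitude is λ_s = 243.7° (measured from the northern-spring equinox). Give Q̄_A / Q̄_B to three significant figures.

Q̄_A / Q̄_B ≈ 0.377

— Configuration A (φ=+44.5°):
Solar longitude: λ_s = 360° × (250 − 36)/265.70 = 289.951°.
sin δ = sin 20.10° × sin 289.951° = -0.32303, so δ = -18.847°.
cos H₀ = −tan(+44.5°) tan(-18.847°) = 0.3354, H₀ = 1.2287 rad.
Bracket: H₀ sin φ sin δ + cos φ cos δ sin H₀ = 1.2287×0.70091×-0.32303 + 0.71325×0.94639×0.94207 = -0.278196 + 0.635909 = 0.357713.
Q̄ = (S₀/π) × [bracket] = (301/π) × 0.357713 = 34.273 W/m².
— Configuration B (φ=-64.0°):
Solar declination: sin δ = sin ε · sin λ_s = sin 20.10° × sin 243.7° = -0.30809, so δ = -17.944°.
cos H₀ = −tan(-64.0°) tan(-17.944°) = -0.6640, H₀ = 2.2969 rad.
Bracket: H₀ sin φ sin δ + cos φ cos δ sin H₀ = 2.2969×-0.89879×-0.30809 + 0.43837×0.95136×0.74776 = 0.636030 + 0.311852 = 0.947882.
Q̄ = (S₀/π) × [bracket] = (301/π) × 0.947882 = 90.818 W/m².
Ratio Q̄_A / Q̄_B = 34.273 / 90.818 = 0.3774.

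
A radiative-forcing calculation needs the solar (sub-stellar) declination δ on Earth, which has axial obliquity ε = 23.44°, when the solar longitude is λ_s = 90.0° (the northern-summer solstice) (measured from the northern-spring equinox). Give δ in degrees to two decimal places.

sin δ = sin ε · sin λ_s = sin 23.44° × sin 90.0° = 0.397789.
δ = arcsin(0.397789) = +23.44°.

δ = +23.44°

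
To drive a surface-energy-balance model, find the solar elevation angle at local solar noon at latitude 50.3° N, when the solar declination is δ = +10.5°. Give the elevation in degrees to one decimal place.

At local noon the hour angle is zero, so the zenith angle equals |φ − δ| = |+50.3° − (+10.500°)| = 39.800°.
Elevation = 90° − 39.800° = 50.2°.

50.2°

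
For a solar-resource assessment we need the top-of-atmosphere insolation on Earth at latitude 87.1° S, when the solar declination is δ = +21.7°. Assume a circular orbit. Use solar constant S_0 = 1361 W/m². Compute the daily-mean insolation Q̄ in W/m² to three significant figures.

cos h₀ = −tan(-87.1°) tan(+21.700°) = 7.8556 ≥ 1 ⇒ polar night, h₀ = 0 and Q̄ = 0.

Q̄ ≈ 0.00 W/m²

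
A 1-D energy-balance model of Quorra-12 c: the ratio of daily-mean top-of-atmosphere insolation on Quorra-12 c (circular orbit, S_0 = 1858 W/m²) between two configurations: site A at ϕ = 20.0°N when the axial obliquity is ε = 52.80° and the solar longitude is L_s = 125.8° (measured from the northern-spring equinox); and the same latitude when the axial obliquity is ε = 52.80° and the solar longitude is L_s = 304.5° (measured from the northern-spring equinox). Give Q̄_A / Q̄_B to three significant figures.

Q̄_A / Q̄_B ≈ 2.80

— Configuration A (ϕ=+20.0°):
Solar declination: sin δ = sin ε · sin L_s = sin 52.80° × sin 125.8° = 0.64604, so δ = +40.243°.
cos h₀ = −tan(+20.0°) tan(+40.243°) = -0.3081, h₀ = 1.8839 rad.
Bracket: h₀ sin ϕ sin δ + cos ϕ cos δ sin h₀ = 1.8839×0.34202×0.64604 + 0.93969×0.76331×0.95137 = 0.416264 + 0.682394 = 1.098658.
Q̄ = (S_0/π) × [bracket] = (1858/π) × 1.098658 = 649.77 W/m².
— Configuration B (ϕ=+20.0°):
Solar declination: sin δ = sin ε · sin L_s = sin 52.80° × sin 304.5° = -0.65644, so δ = -41.029°.
cos h₀ = −tan(+20.0°) tan(-41.029°) = 0.3167, h₀ = 1.2485 rad.
Bracket: h₀ sin ϕ sin δ + cos ϕ cos δ sin h₀ = 1.2485×0.34202×-0.65644 + 0.93969×0.75438×0.94852 = -0.280308 + 0.672390 = 0.392082.
Q̄ = (S_0/π) × [bracket] = (1858/π) × 0.392082 = 231.89 W/m².
Ratio Q̄_A / Q̄_B = 649.77 / 231.89 = 2.802.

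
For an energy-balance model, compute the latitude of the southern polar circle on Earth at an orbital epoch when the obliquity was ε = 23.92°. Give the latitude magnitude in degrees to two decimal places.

66.08°

The polar circle is the lowest latitude that experiences at least one full rotation of continuous darkness at the northern-summer solstice; it lies at |ϕ| = 90° − ε = 90° − 23.92° = 66.08°.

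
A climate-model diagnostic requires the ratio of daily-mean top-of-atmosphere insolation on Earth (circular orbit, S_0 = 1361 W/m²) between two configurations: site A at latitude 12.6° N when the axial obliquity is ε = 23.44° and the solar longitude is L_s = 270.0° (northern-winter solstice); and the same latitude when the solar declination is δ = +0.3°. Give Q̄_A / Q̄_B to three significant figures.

— Configuration A (ϕ=+12.6°):
Solar declination: sin δ = sin ε · sin L_s = sin 23.44° × sin 270.0° = -0.39779, so δ = -23.440°.
cos h₀ = −tan(+12.6°) tan(-23.440°) = 0.0969, h₀ = 1.4737 rad.
Bracket: h₀ sin ϕ sin δ + cos ϕ cos δ sin h₀ = 1.4737×0.21814×-0.39779 + 0.97592×0.91748×0.99529 = -0.127879 + 0.891170 = 0.763291.
Q̄ = (S_0/π) × [bracket] = (1361/π) × 0.763291 = 330.67 W/m².
— Configuration B (ϕ=+12.6°):
cos h₀ = −tan(+12.6°) tan(+0.300°) = -0.0012, h₀ = 1.5720 rad.
Bracket: h₀ sin ϕ sin δ + cos ϕ cos δ sin h₀ = 1.5720×0.21814×0.00524 + 0.97592×0.99999×1.00000 = 0.001797 + 0.975910 = 0.977707.
Q̄ = (S_0/π) × [bracket] = (1361/π) × 0.977707 = 423.56 W/m².
Ratio Q̄_A / Q̄_B = 330.67 / 423.56 = 0.7807.

Q̄_A / Q̄_B ≈ 0.781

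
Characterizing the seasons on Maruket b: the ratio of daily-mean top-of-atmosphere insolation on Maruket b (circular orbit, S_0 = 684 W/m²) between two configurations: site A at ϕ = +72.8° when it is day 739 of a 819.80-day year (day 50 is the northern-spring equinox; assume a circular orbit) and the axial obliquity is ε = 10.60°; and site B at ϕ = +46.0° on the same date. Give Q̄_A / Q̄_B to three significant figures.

Q̄_A / Q̄_B ≈ 0.188

— Configuration A (ϕ=+72.8°):
Solar longitude: L_s = 360° × (739 − 50)/819.80 = 302.562°.
sin δ = sin 10.60° × sin 302.562° = -0.15504, so δ = -8.919°.
cos h₀ = −tan(+72.8°) tan(-8.919°) = 0.5070, h₀ = 1.0391 rad.
Bracket: h₀ sin ϕ sin δ + cos ϕ cos δ sin h₀ = 1.0391×0.95528×-0.15504 + 0.29571×0.98791×0.86196 = -0.153898 + 0.251809 = 0.097911.
Q̄ = (S_0/π) × [bracket] = (684/π) × 0.097911 = 21.318 W/m².
— Configuration B (ϕ=+46.0°):
cos h₀ = −tan(+46.0°) tan(-8.919°) = 0.1625, h₀ = 1.4076 rad.
Bracket: h₀ sin ϕ sin δ + cos ϕ cos δ sin h₀ = 1.4076×0.71934×-0.15504 + 0.69466×0.98791×0.98671 = -0.156985 + 0.677141 = 0.520156.
Q̄ = (S_0/π) × [bracket] = (684/π) × 0.520156 = 113.25 W/m².
Ratio Q̄_A / Q̄_B = 21.318 / 113.25 = 0.1882.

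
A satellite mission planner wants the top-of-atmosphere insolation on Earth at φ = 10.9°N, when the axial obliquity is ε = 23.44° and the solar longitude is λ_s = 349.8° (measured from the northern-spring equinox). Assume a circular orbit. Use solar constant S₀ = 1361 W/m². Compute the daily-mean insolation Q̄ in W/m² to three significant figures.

Solar declination: sin δ = sin ε · sin λ_s = sin 23.44° × sin 349.8° = -0.07044, so δ = -4.039°.
cos H₀ = −tan(+10.9°) tan(-4.039°) = 0.0136, H₀ = 1.5572 rad.
Bracket: H₀ sin φ sin δ + cos φ cos δ sin H₀ = 1.5572×0.18910×-0.07044 + 0.98196×0.99752×0.99991 = -0.020742 + 0.979437 = 0.958695.
Q̄ = (S₀/π) × [bracket] = (1361/π) × 0.958695 = 415.3 W/m².

Q̄ ≈ 415 W/m²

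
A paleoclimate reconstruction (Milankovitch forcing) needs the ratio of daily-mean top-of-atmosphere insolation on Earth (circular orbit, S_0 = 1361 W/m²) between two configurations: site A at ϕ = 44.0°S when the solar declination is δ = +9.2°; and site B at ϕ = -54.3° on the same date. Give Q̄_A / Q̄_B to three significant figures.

Q̄_A / Q̄_B ≈ 1.41

— Configuration A (ϕ=-44.0°):
cos h₀ = −tan(-44.0°) tan(+9.200°) = 0.1564, h₀ = 1.4137 rad.
Bracket: h₀ sin ϕ sin δ + cos ϕ cos δ sin h₀ = 1.4137×-0.69466×0.15988 + 0.71934×0.98714×0.98769 = -0.157009 + 0.701348 = 0.544339.
Q̄ = (S_0/π) × [bracket] = (1361/π) × 0.544339 = 235.82 W/m².
— Configuration B (ϕ=-54.3°):
cos h₀ = −tan(-54.3°) tan(+9.200°) = 0.2254, h₀ = 1.3434 rad.
Bracket: h₀ sin ϕ sin δ + cos ϕ cos δ sin h₀ = 1.3434×-0.81208×0.15988 + 0.58354×0.98714×0.97427 = -0.174421 + 0.561214 = 0.386793.
Q̄ = (S_0/π) × [bracket] = (1361/π) × 0.386793 = 167.57 W/m².
Ratio Q̄_A / Q̄_B = 235.82 / 167.57 = 1.407.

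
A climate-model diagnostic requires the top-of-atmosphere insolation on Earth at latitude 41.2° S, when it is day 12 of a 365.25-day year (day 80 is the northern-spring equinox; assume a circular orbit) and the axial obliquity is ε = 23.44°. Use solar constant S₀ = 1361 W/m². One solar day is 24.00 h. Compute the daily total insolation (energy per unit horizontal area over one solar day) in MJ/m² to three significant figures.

42.0 MJ/m²

Solar longitude: λ_s = 360° × (12 − 80)/365.25 = -67.023°, i.e. -67.023° + 360° = 292.977°.
sin δ = sin 23.44° × sin 292.977° = -0.36623, so δ = -21.483°.
cos H₀ = −tan(-41.2°) tan(-21.483°) = -0.3445, H₀ = 1.9226 rad.
Bracket: H₀ sin φ sin δ + cos φ cos δ sin H₀ = 1.9226×-0.65869×-0.36623 + 0.75241×0.93053×0.93877 = 0.463793 + 0.657271 = 1.121064.
Q̄ = (S₀/π) × [bracket] = (1361/π) × 1.121064 = 485.67 W/m².
Daily total = Q̄ × 24.00 h × 3600 s/h = 485.67 × 24.00 × 3600 / 10⁶ = 41.96 MJ/m².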